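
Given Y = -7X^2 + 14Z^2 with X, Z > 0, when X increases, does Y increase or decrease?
Y decreases

Taking the partial derivative:
∂Y/∂X = -14X

∂Y/∂X = -14X < 0 (assuming positive values)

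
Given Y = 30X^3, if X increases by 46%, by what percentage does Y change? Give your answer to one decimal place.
211.2%

For Y = 30X^3:
If X → X(1 + 0.46)
Then Y → Y · (1 + 0.46)^3
     ≈ Y · 3.1121

Percentage change = ((1 + 0.46)^3 − 1) × 100% ≈ 211.2%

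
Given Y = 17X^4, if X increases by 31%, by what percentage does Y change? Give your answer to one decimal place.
194.5%

For Y = 17X^4:
If X → X(1 + 0.31)
Then Y → Y · (1 + 0.31)^4
     ≈ Y · 2.9450

Percentage change = ((1 + 0.31)^4 − 1) × 100% ≈ 194.5%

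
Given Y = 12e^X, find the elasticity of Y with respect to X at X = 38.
Elasticity = 38

Elasticity = (dY/dX) · (X/Y)

dY/dX = 12·e^X
At X = 38: dY/dX = 12·e^38, Y = 12·e^38

Elasticity = (12·e^38) · (38 / (12·e^38)) = 38

Interpretation: for a small percentage change in X, the percentage change in Y is approximately 38.00 times as large.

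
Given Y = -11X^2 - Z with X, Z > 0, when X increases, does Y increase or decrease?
Y decreases

Taking the partial derivative:
∂Y/∂X = -22X

∂Y/∂X = -22X < 0 (assuming positive values)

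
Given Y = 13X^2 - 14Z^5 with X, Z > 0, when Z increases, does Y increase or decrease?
Y decreases

Taking the partial derivative:
∂Y/∂Z = -70Z^4

∂Y/∂Z = -70Z^4 < 0 (assuming positive values)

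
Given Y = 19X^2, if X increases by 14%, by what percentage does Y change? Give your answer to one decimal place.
30.0%

For Y = 19X^2:
If X → X(1 + 0.14)
Then Y → Y · (1 + 0.14)^2
     = Y · 1.2996

Percentage change = ((1 + 0.14)^2 − 1) × 100% ≈ 30.0%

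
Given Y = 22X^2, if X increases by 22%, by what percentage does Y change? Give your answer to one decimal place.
48.8%

For Y = 22X^2:
If X → X(1 + 0.22)
Then Y → Y · (1 + 0.22)^2
     = Y · 1.4884

Percentage change = ((1 + 0.22)^2 − 1) × 100% ≈ 48.8%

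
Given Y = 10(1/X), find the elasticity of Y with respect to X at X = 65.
Elasticity = -1

Elasticity = (dY/dX) · (X/Y)

dY/dX = -10/X²
At X = 65: dY/dX = -2/845, Y = 2/13

Elasticity = (-2/845) · (65 / (2/13)) = -1

Interpretation: for a small percentage change in X, the percentage change in Y is approximately -1.00 times as large.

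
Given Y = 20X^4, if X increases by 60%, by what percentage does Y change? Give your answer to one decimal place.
555.4%

For Y = 20X^4:
If X → X(1 + 0.6)
Then Y → Y · (1 + 0.6)^4
     = Y · 6.5536

Percentage change = ((1 + 0.6)^4 − 1) × 100% ≈ 555.4%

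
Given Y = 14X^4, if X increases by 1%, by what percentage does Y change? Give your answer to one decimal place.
4.1%

For Y = 14X^4:
If X → X(1 + 0.01)
Then Y → Y · (1 + 0.01)^4
     ≈ Y · 1.0406

Percentage change = ((1 + 0.01)^4 − 1) × 100% ≈ 4.1%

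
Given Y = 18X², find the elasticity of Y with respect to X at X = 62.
Elasticity = 2

Elasticity = (dY/dX) · (X/Y)

dY/dX = 36·X
At X = 62: dY/dX = 2232, Y = 69192

Elasticity = 2232 · (62 / 69192) = 2

Interpretation: for a small percentage change in X, the percentage change in Y is approximately 2.00 times as large.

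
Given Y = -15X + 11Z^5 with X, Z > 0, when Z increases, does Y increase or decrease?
Y increases

Taking the partial derivative:
∂Y/∂Z = 55Z^4

∂Y/∂Z = 55Z^4 > 0 (assuming positive values)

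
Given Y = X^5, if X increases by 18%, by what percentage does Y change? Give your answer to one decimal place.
128.8%

For Y = X^5:
If X → X(1 + 0.18)
Then Y → Y · (1 + 0.18)^5
     ≈ Y · 2.2878

Percentage change = ((1 + 0.18)^5 − 1) × 100% ≈ 128.8%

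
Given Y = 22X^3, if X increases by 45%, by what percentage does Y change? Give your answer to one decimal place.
204.9%

For Y = 22X^3:
If X → X(1 + 0.45)
Then Y → Y · (1 + 0.45)^3
     ≈ Y · 3.0486

Percentage change = ((1 + 0.45)^3 − 1) × 100% ≈ 204.9%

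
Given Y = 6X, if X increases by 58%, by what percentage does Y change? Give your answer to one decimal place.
58.0%

For Y = 6X:
If X → X(1 + 0.58)
Then Y → Y · (1 + 0.58)^1
     = Y · 1.5800

Percentage change = ((1 + 0.58)^1 − 1) × 100% = 58.0%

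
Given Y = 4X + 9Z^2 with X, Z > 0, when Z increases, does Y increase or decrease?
Y increases

Taking the partial derivative:
∂Y/∂Z = 18Z

∂Y/∂Z = 18Z > 0 (assuming positive values)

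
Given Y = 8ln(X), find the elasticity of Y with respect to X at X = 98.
Elasticity = 1/ln(98) ≈ 0.2181

Elasticity = (dY/dX) · (X/Y)

dY/dX = 8/X
At X = 98: dY/dX = 4/49, Y = 8·ln(98)

Elasticity = (4/49) · (98 / (8·ln(98))) = 1/ln(98) ≈ 0.2181

Interpretation: for a small percentage change in X, the percentage change in Y is approximately 0.22 times as large.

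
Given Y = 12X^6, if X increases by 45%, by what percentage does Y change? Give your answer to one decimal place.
829.4%

For Y = 12X^6:
If X → X(1 + 0.45)
Then Y → Y · (1 + 0.45)^6
     ≈ Y · 9.2941

Percentage change = ((1 + 0.45)^6 − 1) × 100% ≈ 829.4%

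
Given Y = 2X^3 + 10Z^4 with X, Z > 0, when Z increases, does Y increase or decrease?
Y increases

Taking the partial derivative:
∂Y/∂Z = 40Z^3

∂Y/∂Z = 40Z^3 > 0 (assuming positive values)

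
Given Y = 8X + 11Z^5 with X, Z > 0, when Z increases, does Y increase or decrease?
Y increases

Taking the partial derivative:
∂Y/∂Z = 55Z^4

∂Y/∂Z = 55Z^4 > 0 (assuming positive values)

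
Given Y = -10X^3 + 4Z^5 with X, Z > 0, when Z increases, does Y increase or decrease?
Y increases

Taking the partial derivative:
∂Y/∂Z = 20Z^4

∂Y/∂Z = 20Z^4 > 0 (assuming positive values)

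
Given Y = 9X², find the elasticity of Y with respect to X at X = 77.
Elasticity = 2

Elasticity = (dY/dX) · (X/Y)

dY/dX = 18·X
At X = 77: dY/dX = 1386, Y = 53361

Elasticity = 1386 · (77 / 53361) = 2

Interpretation: for a small percentage change in X, the percentage change in Y is approximately 2.00 times as large.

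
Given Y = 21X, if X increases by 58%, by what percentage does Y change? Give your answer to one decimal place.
58.0%

For Y = 21X:
If X → X(1 + 0.58)
Then Y → Y · (1 + 0.58)^1
     = Y · 1.5800

Percentage change = ((1 + 0.58)^1 − 1) × 100% = 58.0%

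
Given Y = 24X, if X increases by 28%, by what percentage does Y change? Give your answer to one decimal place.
28.0%

For Y = 24X:
If X → X(1 + 0.28)
Then Y → Y · (1 + 0.28)^1
     = Y · 1.2800

Percentage change = ((1 + 0.28)^1 − 1) × 100% = 28.0%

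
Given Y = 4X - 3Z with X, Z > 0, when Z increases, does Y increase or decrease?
Y decreases

Taking the partial derivative:
∂Y/∂Z = -3

∂Y/∂Z = -3 < 0 (assuming positive values)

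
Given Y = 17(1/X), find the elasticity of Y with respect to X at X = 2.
Elasticity = -1

Elasticity = (dY/dX) · (X/Y)

dY/dX = -17/X²
At X = 2: dY/dX = -17/4, Y = 17/2

Elasticity = (-17/4) · (2 / (17/2)) = -1

Interpretation: for a small percentage change in X, the percentage change in Y is approximately -1.00 times as large.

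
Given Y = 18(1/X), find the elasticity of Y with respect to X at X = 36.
Elasticity = -1

Elasticity = (dY/dX) · (X/Y)

dY/dX = -18/X²
At X = 36: dY/dX = -1/72, Y = 1/2

Elasticity = (-1/72) · (36 / (1/2)) = -1

Interpretation: for a small percentage change in X, the percentage change in Y is approximately -1.00 times as large.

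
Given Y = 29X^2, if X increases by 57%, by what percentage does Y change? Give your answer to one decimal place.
146.5%

For Y = 29X^2:
If X → X(1 + 0.57)
Then Y → Y · (1 + 0.57)^2
     = Y · 2.4649

Percentage change = ((1 + 0.57)^2 − 1) × 100% ≈ 146.5%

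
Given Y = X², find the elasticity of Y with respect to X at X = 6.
Elasticity = 2

Elasticity = (dY/dX) · (X/Y)

dY/dX = 2·X
At X = 6: dY/dX = 12, Y = 36

Elasticity = 12 · (6 / 36) = 2

Interpretation: for a small percentage change in X, the percentage change in Y is approximately 2.00 times as large.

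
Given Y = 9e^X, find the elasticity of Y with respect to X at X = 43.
Elasticity = 43

Elasticity = (dY/dX) · (X/Y)

dY/dX = 9·e^X
At X = 43: dY/dX = 9·e^43, Y = 9·e^43

Elasticity = (9·e^43) · (43 / (9·e^43)) = 43

Interpretation: for a small percentage change in X, the percentage change in Y is approximately 43.00 times as large.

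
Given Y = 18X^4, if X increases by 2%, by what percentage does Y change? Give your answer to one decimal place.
8.2%

For Y = 18X^4:
If X → X(1 + 0.02)
Then Y → Y · (1 + 0.02)^4
     ≈ Y · 1.0824

Percentage change = ((1 + 0.02)^4 − 1) × 100% ≈ 8.2%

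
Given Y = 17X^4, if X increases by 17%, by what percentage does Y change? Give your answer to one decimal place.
87.4%

For Y = 17X^4:
If X → X(1 + 0.17)
Then Y → Y · (1 + 0.17)^4
     ≈ Y · 1.8739

Percentage change = ((1 + 0.17)^4 − 1) × 100% ≈ 87.4%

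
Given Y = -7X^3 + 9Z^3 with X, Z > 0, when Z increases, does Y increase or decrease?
Y increases

Taking the partial derivative:
∂Y/∂Z = 27Z^2

∂Y/∂Z = 27Z^2 > 0 (assuming positive values)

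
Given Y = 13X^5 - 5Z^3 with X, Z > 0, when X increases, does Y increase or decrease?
Y increases

Taking the partial derivative:
∂Y/∂X = 65X^4

∂Y/∂X = 65X^4 > 0 (assuming positive values)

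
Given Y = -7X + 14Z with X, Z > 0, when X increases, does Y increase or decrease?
Y decreases

Taking the partial derivative:
∂Y/∂X = -7

∂Y/∂X = -7 < 0 (assuming positive values)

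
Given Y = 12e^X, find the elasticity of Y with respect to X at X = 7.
Elasticity = 7

Elasticity = (dY/dX) · (X/Y)

dY/dX = 12·e^X
At X = 7: dY/dX = 12·e^7, Y = 12·e^7

Elasticity = (12·e^7) · (7 / (12·e^7)) = 7

Interpretation: for a small percentage change in X, the percentage change in Y is approximately 7.00 times as large.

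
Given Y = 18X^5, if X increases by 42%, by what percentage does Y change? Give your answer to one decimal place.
477.4%

For Y = 18X^5:
If X → X(1 + 0.42)
Then Y → Y · (1 + 0.42)^5
     ≈ Y · 5.7735

Percentage change = ((1 + 0.42)^5 − 1) × 100% ≈ 477.4%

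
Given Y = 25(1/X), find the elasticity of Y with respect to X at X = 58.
Elasticity = -1

Elasticity = (dY/dX) · (X/Y)

dY/dX = -25/X²
At X = 58: dY/dX = -25/3364, Y = 25/58

Elasticity = (-25/3364) · (58 / (25/58)) = -1

Interpretation: for a small percentage change in X, the percentage change in Y is approximately -1.00 times as large.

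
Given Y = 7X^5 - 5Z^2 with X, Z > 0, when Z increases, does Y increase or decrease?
Y decreases

Taking the partial derivative:
∂Y/∂Z = -10Z

∂Y/∂Z = -10Z < 0 (assuming positive values)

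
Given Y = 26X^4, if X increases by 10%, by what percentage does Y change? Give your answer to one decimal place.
46.4%

For Y = 26X^4:
If X → X(1 + 0.1)
Then Y → Y · (1 + 0.1)^4
     = Y · 1.4641

Percentage change = ((1 + 0.1)^4 − 1) × 100% ≈ 46.4%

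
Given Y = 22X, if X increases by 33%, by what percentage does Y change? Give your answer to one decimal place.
33.0%

For Y = 22X:
If X → X(1 + 0.33)
Then Y → Y · (1 + 0.33)^1
     = Y · 1.3300

Percentage change = ((1 + 0.33)^1 − 1) × 100% = 33.0%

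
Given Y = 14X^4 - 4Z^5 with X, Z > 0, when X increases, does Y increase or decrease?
Y increases

Taking the partial derivative:
∂Y/∂X = 56X^3

∂Y/∂X = 56X^3 > 0 (assuming positive values)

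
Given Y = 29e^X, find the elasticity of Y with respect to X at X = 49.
Elasticity = 49

Elasticity = (dY/dX) · (X/Y)

dY/dX = 29·e^X
At X = 49: dY/dX = 29·e^49, Y = 29·e^49

Elasticity = (29·e^49) · (49 / (29·e^49)) = 49

Interpretation: for a small percentage change in X, the percentage change in Y is approximately 49.00 times as large.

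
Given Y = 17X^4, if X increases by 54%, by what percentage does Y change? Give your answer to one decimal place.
462.4%

For Y = 17X^4:
If X → X(1 + 0.54)
Then Y → Y · (1 + 0.54)^4
     ≈ Y · 5.6245

Percentage change = ((1 + 0.54)^4 − 1) × 100% ≈ 462.4%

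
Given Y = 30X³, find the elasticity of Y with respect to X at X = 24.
Elasticity = 3

Elasticity = (dY/dX) · (X/Y)

dY/dX = 90·X²
At X = 24: dY/dX = 51840, Y = 414720

Elasticity = 51840 · (24 / 414720) = 3

Interpretation: for a small percentage change in X, the percentage change in Y is approximately 3.00 times as large.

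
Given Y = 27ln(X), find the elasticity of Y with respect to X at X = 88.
Elasticity = 1/ln(88) ≈ 0.2233

Elasticity = (dY/dX) · (X/Y)

dY/dX = 27/X
At X = 88: dY/dX = 27/88, Y = 27·ln(88)

Elasticity = (27/88) · (88 / (27·ln(88))) = 1/ln(88) ≈ 0.2233

Interpretation: for a small percentage change in X, the percentage change in Y is approximately 0.22 times as large.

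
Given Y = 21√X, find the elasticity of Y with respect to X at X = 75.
Elasticity = 1/2

Elasticity = (dY/dX) · (X/Y)

dY/dX = 21/(2·√X)
At X = 75: dY/dX = 7·√3/10, Y = 105·√3

Elasticity = (7·√3/10) · (75 / (105·√3)) = 1/2

Interpretation: for a small percentage change in X, the percentage change in Y is approximately 0.50 times as large.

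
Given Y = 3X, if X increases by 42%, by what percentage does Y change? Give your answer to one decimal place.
42.0%

For Y = 3X:
If X → X(1 + 0.42)
Then Y → Y · (1 + 0.42)^1
     = Y · 1.4200

Percentage change = ((1 + 0.42)^1 − 1) × 100% = 42.0%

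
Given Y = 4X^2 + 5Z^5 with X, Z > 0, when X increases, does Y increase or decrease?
Y increases

Taking the partial derivative:
∂Y/∂X = 8X

∂Y/∂X = 8X > 0 (assuming positive values)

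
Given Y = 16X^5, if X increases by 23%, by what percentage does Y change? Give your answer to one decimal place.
181.5%

For Y = 16X^5:
If X → X(1 + 0.23)
Then Y → Y · (1 + 0.23)^5
     ≈ Y · 2.8153

Percentage change = ((1 + 0.23)^5 − 1) × 100% ≈ 181.5%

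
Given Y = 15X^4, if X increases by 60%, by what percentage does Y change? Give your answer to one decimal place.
555.4%

For Y = 15X^4:
If X → X(1 + 0.6)
Then Y → Y · (1 + 0.6)^4
     = Y · 6.5536

Percentage change = ((1 + 0.6)^4 − 1) × 100% ≈ 555.4%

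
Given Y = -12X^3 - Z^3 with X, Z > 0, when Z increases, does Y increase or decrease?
Y decreases

Taking the partial derivative:
∂Y/∂Z = -3Z^2

∂Y/∂Z = -3Z^2 < 0 (assuming positive values)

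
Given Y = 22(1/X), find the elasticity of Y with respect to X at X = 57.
Elasticity = -1

Elasticity = (dY/dX) · (X/Y)

dY/dX = -22/X²
At X = 57: dY/dX = -22/3249, Y = 22/57

Elasticity = (-22/3249) · (57 / (22/57)) = -1

Interpretation: for a small percentage change in X, the percentage change in Y is approximately -1.00 times as large.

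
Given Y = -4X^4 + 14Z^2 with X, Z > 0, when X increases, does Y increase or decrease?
Y decreases

Taking the partial derivative:
∂Y/∂X = -16X^3

∂Y/∂X = -16X^3 < 0 (assuming positive values)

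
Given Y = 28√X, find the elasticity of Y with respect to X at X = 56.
Elasticity = 1/2

Elasticity = (dY/dX) · (X/Y)

dY/dX = 14/√X
At X = 56: dY/dX = √14/2, Y = 56·√14

Elasticity = (√14/2) · (56 / (56·√14)) = 1/2

Interpretation: for a small percentage change in X, the percentage change in Y is approximately 0.50 times as large.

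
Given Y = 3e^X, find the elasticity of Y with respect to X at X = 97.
Elasticity = 97

Elasticity = (dY/dX) · (X/Y)

dY/dX = 3·e^X
At X = 97: dY/dX = 3·e^97, Y = 3·e^97

Elasticity = (3·e^97) · (97 / (3·e^97)) = 97

Interpretation: for a small percentage change in X, the percentage change in Y is approximately 97.00 times as large.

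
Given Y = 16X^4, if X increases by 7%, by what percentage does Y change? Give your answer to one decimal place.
31.1%

For Y = 16X^4:
If X → X(1 + 0.07)
Then Y → Y · (1 + 0.07)^4
     ≈ Y · 1.3108

Percentage change = ((1 + 0.07)^4 − 1) × 100% ≈ 31.1%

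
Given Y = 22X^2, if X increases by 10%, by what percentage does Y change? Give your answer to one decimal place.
21.0%

For Y = 22X^2:
If X → X(1 + 0.1)
Then Y → Y · (1 + 0.1)^2
     = Y · 1.2100

Percentage change = ((1 + 0.1)^2 − 1) × 100% = 21.0%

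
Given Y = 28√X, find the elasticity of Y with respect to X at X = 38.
Elasticity = 1/2

Elasticity = (dY/dX) · (X/Y)

dY/dX = 14/√X
At X = 38: dY/dX = 7·√38/19, Y = 28·√38

Elasticity = (7·√38/19) · (38 / (28·√38)) = 1/2

Interpretation: for a small percentage change in X, the percentage change in Y is approximately 0.50 times as large.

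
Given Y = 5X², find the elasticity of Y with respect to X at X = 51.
Elasticity = 2

Elasticity = (dY/dX) · (X/Y)

dY/dX = 10·X
At X = 51: dY/dX = 510, Y = 13005

Elasticity = 510 · (51 / 13005) = 2

Interpretation: for a small percentage change in X, the percentage change in Y is approximately 2.00 times as large.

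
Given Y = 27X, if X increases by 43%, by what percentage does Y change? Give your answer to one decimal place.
43.0%

For Y = 27X:
If X → X(1 + 0.43)
Then Y → Y · (1 + 0.43)^1
     = Y · 1.4300

Percentage change = ((1 + 0.43)^1 − 1) × 100% = 43.0%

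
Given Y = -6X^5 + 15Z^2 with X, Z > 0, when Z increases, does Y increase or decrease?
Y increases

Taking the partial derivative:
∂Y/∂Z = 30Z

∂Y/∂Z = 30Z > 0 (assuming positive values)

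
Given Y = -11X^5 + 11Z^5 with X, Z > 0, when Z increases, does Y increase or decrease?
Y increases

Taking the partial derivative:
∂Y/∂Z = 55Z^4

∂Y/∂Z = 55Z^4 > 0 (assuming positive values)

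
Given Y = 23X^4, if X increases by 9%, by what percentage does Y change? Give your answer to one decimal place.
41.2%

For Y = 23X^4:
If X → X(1 + 0.09)
Then Y → Y · (1 + 0.09)^4
     ≈ Y · 1.4116

Percentage change = ((1 + 0.09)^4 − 1) × 100% ≈ 41.2%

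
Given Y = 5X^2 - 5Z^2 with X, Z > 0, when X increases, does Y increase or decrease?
Y increases

Taking the partial derivative:
∂Y/∂X = 10X

∂Y/∂X = 10X > 0 (assuming positive values)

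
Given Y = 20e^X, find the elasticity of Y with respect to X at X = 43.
Elasticity = 43

Elasticity = (dY/dX) · (X/Y)

dY/dX = 20·e^X
At X = 43: dY/dX = 20·e^43, Y = 20·e^43

Elasticity = (20·e^43) · (43 / (20·e^43)) = 43

Interpretation: for a small percentage change in X, the percentage change in Y is approximately 43.00 times as large.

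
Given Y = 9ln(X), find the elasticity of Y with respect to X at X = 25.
Elasticity = 1/ln(25) ≈ 0.3107

Elasticity = (dY/dX) · (X/Y)

dY/dX = 9/X
At X = 25: dY/dX = 9/25, Y = 9·ln(25)

Elasticity = (9/25) · (25 / (9·ln(25))) = 1/ln(25) ≈ 0.3107

Interpretation: for a small percentage change in X, the percentage change in Y is approximately 0.31 times as large.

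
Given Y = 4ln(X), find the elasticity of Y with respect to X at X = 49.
Elasticity = 1/ln(49) ≈ 0.2569

Elasticity = (dY/dX) · (X/Y)

dY/dX = 4/X
At X = 49: dY/dX = 4/49, Y = 4·ln(49)

Elasticity = (4/49) · (49 / (4·ln(49))) = 1/ln(49) ≈ 0.2569

Interpretation: for a small percentage change in X, the percentage change in Y is approximately 0.26 times as large.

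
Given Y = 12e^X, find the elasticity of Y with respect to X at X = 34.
Elasticity = 34

Elasticity = (dY/dX) · (X/Y)

dY/dX = 12·e^X
At X = 34: dY/dX = 12·e^34, Y = 12·e^34

Elasticity = (12·e^34) · (34 / (12·e^34)) = 34

Interpretation: for a small percentage change in X, the percentage change in Y is approximately 34.00 times as large.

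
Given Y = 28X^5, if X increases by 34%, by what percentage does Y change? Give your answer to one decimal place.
332.0%

For Y = 28X^5:
If X → X(1 + 0.34)
Then Y → Y · (1 + 0.34)^5
     ≈ Y · 4.3204

Percentage change = ((1 + 0.34)^5 − 1) × 100% ≈ 332.0%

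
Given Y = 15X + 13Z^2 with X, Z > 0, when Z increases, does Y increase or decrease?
Y increases

Taking the partial derivative:
∂Y/∂Z = 26Z

∂Y/∂Z = 26Z > 0 (assuming positive values)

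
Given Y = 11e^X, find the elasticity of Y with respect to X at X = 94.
Elasticity = 94

Elasticity = (dY/dX) · (X/Y)

dY/dX = 11·e^X
At X = 94: dY/dX = 11·e^94, Y = 11·e^94

Elasticity = (11·e^94) · (94 / (11·e^94)) = 94

Interpretation: for a small percentage change in X, the percentage change in Y is approximately 94.00 times as large.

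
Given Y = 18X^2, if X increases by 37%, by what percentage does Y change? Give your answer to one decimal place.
87.7%

For Y = 18X^2:
If X → X(1 + 0.37)
Then Y → Y · (1 + 0.37)^2
     = Y · 1.8769

Percentage change = ((1 + 0.37)^2 − 1) × 100% ≈ 87.7%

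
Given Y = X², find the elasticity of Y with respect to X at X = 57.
Elasticity = 2

Elasticity = (dY/dX) · (X/Y)

dY/dX = 2·X
At X = 57: dY/dX = 114, Y = 3249

Elasticity = 114 · (57 / 3249) = 2

Interpretation: for a small percentage change in X, the percentage change in Y is approximately 2.00 times as large.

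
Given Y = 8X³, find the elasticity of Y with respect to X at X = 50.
Elasticity = 3

Elasticity = (dY/dX) · (X/Y)

dY/dX = 24·X²
At X = 50: dY/dX = 60000, Y = 1000000

Elasticity = 60000 · (50 / 1000000) = 3

Interpretation: for a small percentage change in X, the percentage change in Y is approximately 3.00 times as large.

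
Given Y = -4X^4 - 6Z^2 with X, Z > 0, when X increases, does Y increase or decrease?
Y decreases

Taking the partial derivative:
∂Y/∂X = -16X^3

∂Y/∂X = -16X^3 < 0 (assuming positive values)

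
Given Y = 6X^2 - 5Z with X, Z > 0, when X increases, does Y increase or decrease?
Y increases

Taking the partial derivative:
∂Y/∂X = 12X

∂Y/∂X = 12X > 0 (assuming positive values)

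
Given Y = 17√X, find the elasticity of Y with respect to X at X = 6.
Elasticity = 1/2

Elasticity = (dY/dX) · (X/Y)

dY/dX = 17/(2·√X)
At X = 6: dY/dX = 17·√6/12, Y = 17·√6

Elasticity = (17·√6/12) · (6 / (17·√6)) = 1/2

Interpretation: for a small percentage change in X, the percentage change in Y is approximately 0.50 times as large.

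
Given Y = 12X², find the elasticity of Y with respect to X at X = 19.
Elasticity = 2

Elasticity = (dY/dX) · (X/Y)

dY/dX = 24·X
At X = 19: dY/dX = 456, Y = 4332

Elasticity = 456 · (19 / 4332) = 2

Interpretation: for a small percentage change in X, the percentage change in Y is approximately 2.00 times as large.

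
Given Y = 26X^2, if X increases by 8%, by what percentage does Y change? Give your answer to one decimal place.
16.6%

For Y = 26X^2:
If X → X(1 + 0.08)
Then Y → Y · (1 + 0.08)^2
     = Y · 1.1664

Percentage change = ((1 + 0.08)^2 − 1) × 100% ≈ 16.6%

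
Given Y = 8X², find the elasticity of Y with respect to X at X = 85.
Elasticity = 2

Elasticity = (dY/dX) · (X/Y)

dY/dX = 16·X
At X = 85: dY/dX = 1360, Y = 57800

Elasticity = 1360 · (85 / 57800) = 2

Interpretation: for a small percentage change in X, the percentage change in Y is approximately 2.00 times as large.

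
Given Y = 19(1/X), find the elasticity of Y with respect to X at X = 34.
Elasticity = -1

Elasticity = (dY/dX) · (X/Y)

dY/dX = -19/X²
At X = 34: dY/dX = -19/1156, Y = 19/34

Elasticity = (-19/1156) · (34 / (19/34)) = -1

Interpretation: for a small percentage change in X, the percentage change in Y is approximately -1.00 times as large.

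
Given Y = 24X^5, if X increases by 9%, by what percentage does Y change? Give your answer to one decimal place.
53.9%

For Y = 24X^5:
If X → X(1 + 0.09)
Then Y → Y · (1 + 0.09)^5
     ≈ Y · 1.5386

Percentage change = ((1 + 0.09)^5 − 1) × 100% ≈ 53.9%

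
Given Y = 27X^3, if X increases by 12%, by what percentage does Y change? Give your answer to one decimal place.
40.5%

For Y = 27X^3:
If X → X(1 + 0.12)
Then Y → Y · (1 + 0.12)^3
     ≈ Y · 1.4049

Percentage change = ((1 + 0.12)^3 − 1) × 100% ≈ 40.5%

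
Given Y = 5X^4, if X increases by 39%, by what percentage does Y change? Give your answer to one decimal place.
273.3%

For Y = 5X^4:
If X → X(1 + 0.39)
Then Y → Y · (1 + 0.39)^4
     ≈ Y · 3.7330

Percentage change = ((1 + 0.39)^4 − 1) × 100% ≈ 273.3%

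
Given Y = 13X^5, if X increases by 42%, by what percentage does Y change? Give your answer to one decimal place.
477.4%

For Y = 13X^5:
If X → X(1 + 0.42)
Then Y → Y · (1 + 0.42)^5
     ≈ Y · 5.7735

Percentage change = ((1 + 0.42)^5 − 1) × 100% ≈ 477.4%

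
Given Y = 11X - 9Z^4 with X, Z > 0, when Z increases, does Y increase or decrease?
Y decreases

Taking the partial derivative:
∂Y/∂Z = -36Z^3

∂Y/∂Z = -36Z^3 < 0 (assuming positive values)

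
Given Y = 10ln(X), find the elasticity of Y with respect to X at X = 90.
Elasticity = 1/ln(90) ≈ 0.2222

Elasticity = (dY/dX) · (X/Y)

dY/dX = 10/X
At X = 90: dY/dX = 1/9, Y = 10·ln(90)

Elasticity = (1/9) · (90 / (10·ln(90))) = 1/ln(90) ≈ 0.2222

Interpretation: for a small percentage change in X, the percentage change in Y is approximately 0.22 times as large.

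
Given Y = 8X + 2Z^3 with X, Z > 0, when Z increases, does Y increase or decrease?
Y increases

Taking the partial derivative:
∂Y/∂Z = 6Z^2

∂Y/∂Z = 6Z^2 > 0 (assuming positive values)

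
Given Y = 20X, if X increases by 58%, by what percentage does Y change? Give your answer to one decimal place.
58.0%

For Y = 20X:
If X → X(1 + 0.58)
Then Y → Y · (1 + 0.58)^1
     = Y · 1.5800

Percentage change = ((1 + 0.58)^1 − 1) × 100% = 58.0%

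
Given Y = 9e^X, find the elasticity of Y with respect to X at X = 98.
Elasticity = 98

Elasticity = (dY/dX) · (X/Y)

dY/dX = 9·e^X
At X = 98: dY/dX = 9·e^98, Y = 9·e^98

Elasticity = (9·e^98) · (98 / (9·e^98)) = 98

Interpretation: for a small percentage change in X, the percentage change in Y is approximately 98.00 times as large.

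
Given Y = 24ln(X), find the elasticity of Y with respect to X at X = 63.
Elasticity = 1/ln(63) ≈ 0.2414

Elasticity = (dY/dX) · (X/Y)

dY/dX = 24/X
At X = 63: dY/dX = 8/21, Y = 24·ln(63)

Elasticity = (8/21) · (63 / (24·ln(63))) = 1/ln(63) ≈ 0.2414

Interpretation: for a small percentage change in X, the percentage change in Y is approximately 0.24 times as large.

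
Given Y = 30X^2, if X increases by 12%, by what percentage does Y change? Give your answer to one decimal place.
25.4%

For Y = 30X^2:
If X → X(1 + 0.12)
Then Y → Y · (1 + 0.12)^2
     = Y · 1.2544

Percentage change = ((1 + 0.12)^2 − 1) × 100% ≈ 25.4%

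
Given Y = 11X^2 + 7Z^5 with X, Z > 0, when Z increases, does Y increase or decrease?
Y increases

Taking the partial derivative:
∂Y/∂Z = 35Z^4

∂Y/∂Z = 35Z^4 > 0 (assuming positive values)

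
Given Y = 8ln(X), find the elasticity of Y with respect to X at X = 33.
Elasticity = 1/ln(33) ≈ 0.2860

Elasticity = (dY/dX) · (X/Y)

dY/dX = 8/X
At X = 33: dY/dX = 8/33, Y = 8·ln(33)

Elasticity = (8/33) · (33 / (8·ln(33))) = 1/ln(33) ≈ 0.2860

Interpretation: for a small percentage change in X, the percentage change in Y is approximately 0.29 times as large.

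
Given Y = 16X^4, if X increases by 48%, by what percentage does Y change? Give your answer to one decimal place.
379.8%

For Y = 16X^4:
If X → X(1 + 0.48)
Then Y → Y · (1 + 0.48)^4
     ≈ Y · 4.7979

Percentage change = ((1 + 0.48)^4 − 1) × 100% ≈ 379.8%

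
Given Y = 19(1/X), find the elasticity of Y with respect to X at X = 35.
Elasticity = -1

Elasticity = (dY/dX) · (X/Y)

dY/dX = -19/X²
At X = 35: dY/dX = -19/1225, Y = 19/35

Elasticity = (-19/1225) · (35 / (19/35)) = -1

Interpretation: for a small percentage change in X, the percentage change in Y is approximately -1.00 times as large.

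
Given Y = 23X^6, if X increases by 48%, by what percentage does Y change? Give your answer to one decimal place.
950.9%

For Y = 23X^6:
If X → X(1 + 0.48)
Then Y → Y · (1 + 0.48)^6
     ≈ Y · 10.5092

Percentage change = ((1 + 0.48)^6 − 1) × 100% ≈ 950.9%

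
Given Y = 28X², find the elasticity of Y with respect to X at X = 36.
Elasticity = 2

Elasticity = (dY/dX) · (X/Y)

dY/dX = 56·X
At X = 36: dY/dX = 2016, Y = 36288

Elasticity = 2016 · (36 / 36288) = 2

Interpretation: for a small percentage change in X, the percentage change in Y is approximately 2.00 times as large.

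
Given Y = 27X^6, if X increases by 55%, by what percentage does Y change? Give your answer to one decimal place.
1286.7%

For Y = 27X^6:
If X → X(1 + 0.55)
Then Y → Y · (1 + 0.55)^6
     ≈ Y · 13.8672

Percentage change = ((1 + 0.55)^6 − 1) × 100% ≈ 1286.7%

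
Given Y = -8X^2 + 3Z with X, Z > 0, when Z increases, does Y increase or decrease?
Y increases

Taking the partial derivative:
∂Y/∂Z = 3

∂Y/∂Z = 3 > 0 (assuming positive values)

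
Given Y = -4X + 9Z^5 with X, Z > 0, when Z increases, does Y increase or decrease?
Y increases

Taking the partial derivative:
∂Y/∂Z = 45Z^4

∂Y/∂Z = 45Z^4 > 0 (assuming positive values)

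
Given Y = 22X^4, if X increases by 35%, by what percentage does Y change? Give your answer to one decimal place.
232.2%

For Y = 22X^4:
If X → X(1 + 0.35)
Then Y → Y · (1 + 0.35)^4
     ≈ Y · 3.3215

Percentage change = ((1 + 0.35)^4 − 1) × 100% ≈ 232.2%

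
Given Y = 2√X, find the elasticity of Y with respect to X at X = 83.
Elasticity = 1/2

Elasticity = (dY/dX) · (X/Y)

dY/dX = 1/√X
At X = 83: dY/dX = √83/83, Y = 2·√83

Elasticity = (√83/83) · (83 / (2·√83)) = 1/2

Interpretation: for a small percentage change in X, the percentage change in Y is approximately 0.50 times as large.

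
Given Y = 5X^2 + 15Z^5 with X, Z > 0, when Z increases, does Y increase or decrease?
Y increases

Taking the partial derivative:
∂Y/∂Z = 75Z^4

∂Y/∂Z = 75Z^4 > 0 (assuming positive values)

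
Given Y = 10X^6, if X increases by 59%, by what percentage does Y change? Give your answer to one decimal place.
1515.8%

For Y = 10X^6:
If X → X(1 + 0.59)
Then Y → Y · (1 + 0.59)^6
     ≈ Y · 16.1578

Percentage change = ((1 + 0.59)^6 − 1) × 100% ≈ 1515.8%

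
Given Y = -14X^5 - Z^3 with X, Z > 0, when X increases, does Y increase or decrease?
Y decreases

Taking the partial derivative:
∂Y/∂X = -70X^4

∂Y/∂X = -70X^4 < 0 (assuming positive values)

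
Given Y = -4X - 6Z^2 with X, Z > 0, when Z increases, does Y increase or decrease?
Y decreases

Taking the partial derivative:
∂Y/∂Z = -12Z

∂Y/∂Z = -12Z < 0 (assuming positive values)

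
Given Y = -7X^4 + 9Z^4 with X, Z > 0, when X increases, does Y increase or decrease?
Y decreases

Taking the partial derivative:
∂Y/∂X = -28X^3

∂Y/∂X = -28X^3 < 0 (assuming positive values)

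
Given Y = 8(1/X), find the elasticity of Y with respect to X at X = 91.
Elasticity = -1

Elasticity = (dY/dX) · (X/Y)

dY/dX = -8/X²
At X = 91: dY/dX = -8/8281, Y = 8/91

Elasticity = (-8/8281) · (91 / (8/91)) = -1

Interpretation: for a small percentage change in X, the percentage change in Y is approximately -1.00 times as large.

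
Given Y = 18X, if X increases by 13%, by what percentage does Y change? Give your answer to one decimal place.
13.0%

For Y = 18X:
If X → X(1 + 0.13)
Then Y → Y · (1 + 0.13)^1
     = Y · 1.1300

Percentage change = ((1 + 0.13)^1 − 1) × 100% = 13.0%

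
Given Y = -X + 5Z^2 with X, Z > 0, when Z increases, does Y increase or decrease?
Y increases

Taking the partial derivative:
∂Y/∂Z = 10Z

∂Y/∂Z = 10Z > 0 (assuming positive values)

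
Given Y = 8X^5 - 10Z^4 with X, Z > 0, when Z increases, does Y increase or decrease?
Y decreases

Taking the partial derivative:
∂Y/∂Z = -40Z^3

∂Y/∂Z = -40Z^3 < 0 (assuming positive values)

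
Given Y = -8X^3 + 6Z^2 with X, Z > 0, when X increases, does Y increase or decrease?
Y decreases

Taking the partial derivative:
∂Y/∂X = -24X^2

∂Y/∂X = -24X^2 < 0 (assuming positive values)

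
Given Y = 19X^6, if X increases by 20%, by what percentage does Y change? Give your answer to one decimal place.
198.6%

For Y = 19X^6:
If X → X(1 + 0.2)
Then Y → Y · (1 + 0.2)^6
     ≈ Y · 2.9860

Percentage change = ((1 + 0.2)^6 − 1) × 100% ≈ 198.6%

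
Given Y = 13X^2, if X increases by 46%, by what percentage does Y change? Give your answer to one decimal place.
113.2%

For Y = 13X^2:
If X → X(1 + 0.46)
Then Y → Y · (1 + 0.46)^2
     = Y · 2.1316

Percentage change = ((1 + 0.46)^2 − 1) × 100% ≈ 113.2%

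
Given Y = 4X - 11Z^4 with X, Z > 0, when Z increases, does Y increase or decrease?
Y decreases

Taking the partial derivative:
∂Y/∂Z = -44Z^3

∂Y/∂Z = -44Z^3 < 0 (assuming positive values)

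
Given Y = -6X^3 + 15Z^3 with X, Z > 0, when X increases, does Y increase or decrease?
Y decreases

Taking the partial derivative:
∂Y/∂X = -18X^2

∂Y/∂X = -18X^2 < 0 (assuming positive values)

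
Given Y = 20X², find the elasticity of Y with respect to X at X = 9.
Elasticity = 2

Elasticity = (dY/dX) · (X/Y)

dY/dX = 40·X
At X = 9: dY/dX = 360, Y = 1620

Elasticity = 360 · (9 / 1620) = 2

Interpretation: for a small percentage change in X, the percentage change in Y is approximately 2.00 times as large.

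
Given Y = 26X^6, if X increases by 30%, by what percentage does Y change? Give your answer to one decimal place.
382.7%

For Y = 26X^6:
If X → X(1 + 0.3)
Then Y → Y · (1 + 0.3)^6
     ≈ Y · 4.8268

Percentage change = ((1 + 0.3)^6 − 1) × 100% ≈ 382.7%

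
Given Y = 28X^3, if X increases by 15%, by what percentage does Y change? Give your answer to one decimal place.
52.1%

For Y = 28X^3:
If X → X(1 + 0.15)
Then Y → Y · (1 + 0.15)^3
     ≈ Y · 1.5209

Percentage change = ((1 + 0.15)^3 − 1) × 100% ≈ 52.1%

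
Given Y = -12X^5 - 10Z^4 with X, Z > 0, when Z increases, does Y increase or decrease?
Y decreases

Taking the partial derivative:
∂Y/∂Z = -40Z^3

∂Y/∂Z = -40Z^3 < 0 (assuming positive values)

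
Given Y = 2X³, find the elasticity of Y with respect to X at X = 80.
Elasticity = 3

Elasticity = (dY/dX) · (X/Y)

dY/dX = 6·X²
At X = 80: dY/dX = 38400, Y = 1024000

Elasticity = 38400 · (80 / 1024000) = 3

Interpretation: for a small percentage change in X, the percentage change in Y is approximately 3.00 times as large.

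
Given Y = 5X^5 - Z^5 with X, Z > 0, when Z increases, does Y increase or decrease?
Y decreases

Taking the partial derivative:
∂Y/∂Z = -5Z^4

∂Y/∂Z = -5Z^4 < 0 (assuming positive values)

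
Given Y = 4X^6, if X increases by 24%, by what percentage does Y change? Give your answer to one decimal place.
263.5%

For Y = 4X^6:
If X → X(1 + 0.24)
Then Y → Y · (1 + 0.24)^6
     ≈ Y · 3.6352

Percentage change = ((1 + 0.24)^6 − 1) × 100% ≈ 263.5%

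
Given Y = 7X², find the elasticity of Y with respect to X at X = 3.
Elasticity = 2

Elasticity = (dY/dX) · (X/Y)

dY/dX = 14·X
At X = 3: dY/dX = 42, Y = 63

Elasticity = 42 · (3 / 63) = 2

Interpretation: for a small percentage change in X, the percentage change in Y is approximately 2.00 times as large.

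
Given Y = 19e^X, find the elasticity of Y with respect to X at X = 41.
Elasticity = 41

Elasticity = (dY/dX) · (X/Y)

dY/dX = 19·e^X
At X = 41: dY/dX = 19·e^41, Y = 19·e^41

Elasticity = (19·e^41) · (41 / (19·e^41)) = 41

Interpretation: for a small percentage change in X, the percentage change in Y is approximately 41.00 times as large.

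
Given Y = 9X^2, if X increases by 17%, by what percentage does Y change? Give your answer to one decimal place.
36.9%

For Y = 9X^2:
If X → X(1 + 0.17)
Then Y → Y · (1 + 0.17)^2
     = Y · 1.3689

Percentage change = ((1 + 0.17)^2 − 1) × 100% ≈ 36.9%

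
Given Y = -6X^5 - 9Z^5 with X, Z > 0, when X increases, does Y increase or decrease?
Y decreases

Taking the partial derivative:
∂Y/∂X = -30X^4

∂Y/∂X = -30X^4 < 0 (assuming positive values)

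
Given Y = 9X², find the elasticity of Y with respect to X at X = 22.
Elasticity = 2

Elasticity = (dY/dX) · (X/Y)

dY/dX = 18·X
At X = 22: dY/dX = 396, Y = 4356

Elasticity = 396 · (22 / 4356) = 2

Interpretation: for a small percentage change in X, the percentage change in Y is approximately 2.00 times as large.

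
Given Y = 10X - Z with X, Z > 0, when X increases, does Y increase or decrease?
Y increases

Taking the partial derivative:
∂Y/∂X = 10

∂Y/∂X = 10 > 0 (assuming positive values)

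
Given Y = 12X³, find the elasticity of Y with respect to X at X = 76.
Elasticity = 3

Elasticity = (dY/dX) · (X/Y)

dY/dX = 36·X²
At X = 76: dY/dX = 207936, Y = 5267712

Elasticity = 207936 · (76 / 5267712) = 3

Interpretation: for a small percentage change in X, the percentage change in Y is approximately 3.00 times as large.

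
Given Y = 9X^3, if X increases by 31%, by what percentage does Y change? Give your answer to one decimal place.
124.8%

For Y = 9X^3:
If X → X(1 + 0.31)
Then Y → Y · (1 + 0.31)^3
     ≈ Y · 2.2481

Percentage change = ((1 + 0.31)^3 − 1) × 100% ≈ 124.8%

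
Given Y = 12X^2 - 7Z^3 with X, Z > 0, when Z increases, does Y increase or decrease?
Y decreases

Taking the partial derivative:
∂Y/∂Z = -21Z^2

∂Y/∂Z = -21Z^2 < 0 (assuming positive values)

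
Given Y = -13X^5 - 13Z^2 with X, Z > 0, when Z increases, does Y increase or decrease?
Y decreases

Taking the partial derivative:
∂Y/∂Z = -26Z

∂Y/∂Z = -26Z < 0 (assuming positive values)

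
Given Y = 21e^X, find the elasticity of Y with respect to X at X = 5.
Elasticity = 5

Elasticity = (dY/dX) · (X/Y)

dY/dX = 21·e^X
At X = 5: dY/dX = 21·e^5, Y = 21·e^5

Elasticity = (21·e^5) · (5 / (21·e^5)) = 5

Interpretation: for a small percentage change in X, the percentage change in Y is approximately 5.00 times as large.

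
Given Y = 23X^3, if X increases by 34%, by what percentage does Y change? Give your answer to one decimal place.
140.6%

For Y = 23X^3:
If X → X(1 + 0.34)
Then Y → Y · (1 + 0.34)^3
     ≈ Y · 2.4061

Percentage change = ((1 + 0.34)^3 − 1) × 100% ≈ 140.6%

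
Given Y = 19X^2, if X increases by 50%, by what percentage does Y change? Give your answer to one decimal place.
125.0%

For Y = 19X^2:
If X → X(1 + 0.5)
Then Y → Y · (1 + 0.5)^2
     = Y · 2.2500

Percentage change = ((1 + 0.5)^2 − 1) × 100% = 125.0%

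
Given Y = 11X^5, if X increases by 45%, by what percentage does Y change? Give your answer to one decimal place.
541.0%

For Y = 11X^5:
If X → X(1 + 0.45)
Then Y → Y · (1 + 0.45)^5
     ≈ Y · 6.4097

Percentage change = ((1 + 0.45)^5 − 1) × 100% ≈ 541.0%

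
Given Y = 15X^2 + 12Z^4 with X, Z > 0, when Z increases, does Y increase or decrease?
Y increases

Taking the partial derivative:
∂Y/∂Z = 48Z^3

∂Y/∂Z = 48Z^3 > 0 (assuming positive values)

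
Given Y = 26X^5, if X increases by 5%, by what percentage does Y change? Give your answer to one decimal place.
27.6%

For Y = 26X^5:
If X → X(1 + 0.05)
Then Y → Y · (1 + 0.05)^5
     ≈ Y · 1.2763

Percentage change = ((1 + 0.05)^5 − 1) × 100% ≈ 27.6%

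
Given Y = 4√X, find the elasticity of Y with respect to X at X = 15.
Elasticity = 1/2

Elasticity = (dY/dX) · (X/Y)

dY/dX = 2/√X
At X = 15: dY/dX = 2·√15/15, Y = 4·√15

Elasticity = (2·√15/15) · (15 / (4·√15)) = 1/2

Interpretation: for a small percentage change in X, the percentage change in Y is approximately 0.50 times as large.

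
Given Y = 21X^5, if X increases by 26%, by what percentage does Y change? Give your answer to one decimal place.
217.6%

For Y = 21X^5:
If X → X(1 + 0.26)
Then Y → Y · (1 + 0.26)^5
     ≈ Y · 3.1758

Percentage change = ((1 + 0.26)^5 − 1) × 100% ≈ 217.6%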